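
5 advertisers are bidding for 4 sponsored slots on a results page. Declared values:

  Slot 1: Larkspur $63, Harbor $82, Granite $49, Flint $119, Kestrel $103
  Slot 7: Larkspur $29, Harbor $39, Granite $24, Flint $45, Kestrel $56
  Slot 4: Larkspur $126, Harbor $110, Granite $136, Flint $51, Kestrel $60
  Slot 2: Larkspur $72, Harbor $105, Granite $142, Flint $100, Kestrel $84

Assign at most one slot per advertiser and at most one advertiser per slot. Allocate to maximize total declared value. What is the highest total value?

Maximum total: $443

This is the linear assignment problem.
Optimal: Flint→Slot 1 ($119), Kestrel→Slot 7 ($56), Larkspur→Slot 4 ($126), Granite→Slot 2 ($142) — total 119+56+126+142 = $443.
Row-greedy (each advertiser in turn takes its best remaining slot) gives $325, worse by 118.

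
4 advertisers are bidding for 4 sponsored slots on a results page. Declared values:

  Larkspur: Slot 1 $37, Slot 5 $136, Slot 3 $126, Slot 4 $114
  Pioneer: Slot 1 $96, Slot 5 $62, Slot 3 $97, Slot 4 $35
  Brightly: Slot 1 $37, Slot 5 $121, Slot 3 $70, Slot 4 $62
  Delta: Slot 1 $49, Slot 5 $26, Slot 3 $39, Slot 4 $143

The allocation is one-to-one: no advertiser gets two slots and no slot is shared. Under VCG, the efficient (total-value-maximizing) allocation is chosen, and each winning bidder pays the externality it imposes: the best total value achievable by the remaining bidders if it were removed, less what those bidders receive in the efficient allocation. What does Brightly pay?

Brightly pays $11.

Efficient allocation: Larkspur→Slot 3 ($126), Pioneer→Slot 1 ($96), Brightly→Slot 5 ($121), Delta→Slot 4 ($143); total welfare W = $486.
Brightly receives Slot 5 at value $121, so the others get W − 121 = $365.
Without Brightly: best allocation of the remaining 3 bidders over all 4 slots is Larkspur→Slot 5 ($136), Pioneer→Slot 3 ($97), Delta→Slot 4 ($143), total $376.
VCG payment = (others' best without Brightly) − (others' welfare with Brightly) = 376 − 365 = $11.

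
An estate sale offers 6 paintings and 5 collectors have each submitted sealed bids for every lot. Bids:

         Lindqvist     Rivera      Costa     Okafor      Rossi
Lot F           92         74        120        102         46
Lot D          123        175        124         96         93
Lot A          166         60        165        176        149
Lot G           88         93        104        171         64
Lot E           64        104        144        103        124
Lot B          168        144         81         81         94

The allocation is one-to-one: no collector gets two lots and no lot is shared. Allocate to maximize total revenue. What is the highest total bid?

Optimal: Lindqvist→Lot B ($168), Rivera→Lot D ($175), Costa→Lot E ($144), Okafor→Lot G ($171), Rossi→Lot A ($149) — total 168+175+144+171+149 = $807.
Column-greedy (each lot in turn goes to its best remaining collector) gives $683, worse by 124.
Every other assignment is strictly worse.

Maximum total: $807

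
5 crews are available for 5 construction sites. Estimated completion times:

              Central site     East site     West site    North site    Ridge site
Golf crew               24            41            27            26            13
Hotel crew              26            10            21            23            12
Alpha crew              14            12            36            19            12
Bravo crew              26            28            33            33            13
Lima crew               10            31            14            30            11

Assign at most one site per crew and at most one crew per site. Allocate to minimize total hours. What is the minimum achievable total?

Minimum total: 77 hours

Optimal: Golf crew→North site (26 hours), Hotel crew→East site (10 hours), Alpha crew→Central site (14 hours), Bravo crew→Ridge site (13 hours), Lima crew→West site (14 hours) — total 26+10+14+13+14 = 77 hours.
Min-entry greedy (repeatedly take the single cheapest remaining cell) gives 91 hours, worse by 14.
Next-best assignment: Golf crew→West site, Hotel crew→East site, Alpha crew→North site, Bravo crew→Ridge site, Lima crew→Central site = 79 hours.
No other one-to-one assignment undercuts 77 hours.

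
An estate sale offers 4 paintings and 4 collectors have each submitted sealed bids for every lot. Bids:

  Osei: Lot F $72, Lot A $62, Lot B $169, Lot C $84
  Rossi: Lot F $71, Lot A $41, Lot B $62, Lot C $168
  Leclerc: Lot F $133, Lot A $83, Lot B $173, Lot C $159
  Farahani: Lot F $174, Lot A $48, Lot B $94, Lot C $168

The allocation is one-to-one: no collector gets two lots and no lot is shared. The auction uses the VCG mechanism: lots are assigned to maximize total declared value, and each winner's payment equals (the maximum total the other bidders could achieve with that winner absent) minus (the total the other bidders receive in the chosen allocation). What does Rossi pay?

Efficient allocation: Osei→Lot B ($169), Rossi→Lot C ($168), Leclerc→Lot A ($83), Farahani→Lot F ($174); total welfare W = $594.
Rossi receives Lot C at value $168, so the others get W − 168 = $426.
Without Rossi: best allocation of the remaining 3 bidders over all 4 lots is Osei→Lot B ($169), Leclerc→Lot C ($159), Farahani→Lot F ($174), total $502.
VCG payment = (others' best without Rossi) − (others' welfare with Rossi) = 502 − 426 = $76.

Rossi pays $76.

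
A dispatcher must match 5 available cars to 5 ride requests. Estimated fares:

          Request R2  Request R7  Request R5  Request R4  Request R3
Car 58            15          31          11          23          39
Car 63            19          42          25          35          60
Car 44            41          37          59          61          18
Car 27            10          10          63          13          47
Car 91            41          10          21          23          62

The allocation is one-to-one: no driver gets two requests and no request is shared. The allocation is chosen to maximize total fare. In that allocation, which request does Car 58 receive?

Car 58 receives Request R7.

Optimal: Car 58→Request R7 ($31), Car 63→Request R3 ($60), Car 44→Request R4 ($61), Car 27→Request R5 ($63), Car 91→Request R2 ($41) — total 31+60+61+63+41 = $256.
Column-greedy (each request in turn goes to its best remaining driver) gives $231, worse by 25.
Next-best assignment: Car 58→Request R3, Car 63→Request R7, Car 44→Request R4, Car 27→Request R5, Car 91→Request R2 = $246.
Swapping Car 63↔Car 27 (Car 63→Request R5 $25, Car 27→Request R3 $47) loses 51.
Car 58's own top request is Request R3 ($39), but forcing Car 58→Request R3 and reassigning the rest optimally gives only $246 — worse by 10.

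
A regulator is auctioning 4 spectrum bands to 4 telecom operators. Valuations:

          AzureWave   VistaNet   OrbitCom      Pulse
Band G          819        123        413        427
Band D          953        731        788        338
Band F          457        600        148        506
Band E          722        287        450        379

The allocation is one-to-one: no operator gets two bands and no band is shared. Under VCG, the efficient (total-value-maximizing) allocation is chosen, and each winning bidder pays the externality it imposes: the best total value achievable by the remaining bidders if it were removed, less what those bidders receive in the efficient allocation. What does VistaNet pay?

VistaNet pays $127M.

Efficient allocation: AzureWave→Band G ($819M), VistaNet→Band F ($600M), OrbitCom→Band D ($788M), Pulse→Band E ($379M); total welfare W = $2586M.
VistaNet receives Band F at value $600M, so the others get W − 600 = $1986M.
Without VistaNet: best allocation of the remaining 3 bidders over all 4 bands is AzureWave→Band G ($819M), OrbitCom→Band D ($788M), Pulse→Band F ($506M), total $2113M.
VCG payment = (others' best without VistaNet) − (others' welfare with VistaNet) = 2113 − 1986 = $127M.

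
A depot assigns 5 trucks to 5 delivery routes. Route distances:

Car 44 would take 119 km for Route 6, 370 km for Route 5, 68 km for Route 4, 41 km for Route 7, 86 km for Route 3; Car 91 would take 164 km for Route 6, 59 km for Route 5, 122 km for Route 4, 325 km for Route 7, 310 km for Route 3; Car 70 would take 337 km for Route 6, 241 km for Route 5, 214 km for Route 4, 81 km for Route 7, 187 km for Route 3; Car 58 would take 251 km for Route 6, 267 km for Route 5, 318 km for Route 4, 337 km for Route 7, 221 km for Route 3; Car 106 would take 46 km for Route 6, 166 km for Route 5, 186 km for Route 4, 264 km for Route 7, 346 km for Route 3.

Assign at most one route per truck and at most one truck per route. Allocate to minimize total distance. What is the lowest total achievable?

This is a one-to-one assignment (minimum-cost bipartite matching).
Optimal: Car 44→Route 4 (68 km), Car 91→Route 5 (59 km), Car 70→Route 7 (81 km), Car 58→Route 3 (221 km), Car 106→Route 6 (46 km) — total 68+59+81+221+46 = 475 km.
Min-entry greedy (repeatedly take the single cheapest remaining cell) gives 651 km, worse by 176.

Minimum total: 475 km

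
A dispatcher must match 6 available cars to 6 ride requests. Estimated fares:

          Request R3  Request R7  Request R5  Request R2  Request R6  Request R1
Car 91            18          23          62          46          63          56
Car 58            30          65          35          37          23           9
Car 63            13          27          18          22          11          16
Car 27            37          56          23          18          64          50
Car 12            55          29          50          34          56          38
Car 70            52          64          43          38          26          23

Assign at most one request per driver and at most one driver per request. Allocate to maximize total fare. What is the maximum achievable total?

Optimal: Car 91→Request R1 ($56), Car 58→Request R7 ($65), Car 63→Request R2 ($22), Car 27→Request R6 ($64), Car 12→Request R5 ($50), Car 70→Request R3 ($52) — total 56+65+22+64+50+52 = $309.
Max-entry greedy (repeatedly take the single best remaining cell) gives $300, worse by 9.
Next-best assignment: Car 91→Request R5, Car 58→Request R7, Car 63→Request R2, Car 27→Request R1, Car 12→Request R6, Car 70→Request R3 = $307.
Swapping Car 70↔Car 58 (Car 70→Request R7 $64, Car 58→Request R3 $30) loses 23.

Max total: $309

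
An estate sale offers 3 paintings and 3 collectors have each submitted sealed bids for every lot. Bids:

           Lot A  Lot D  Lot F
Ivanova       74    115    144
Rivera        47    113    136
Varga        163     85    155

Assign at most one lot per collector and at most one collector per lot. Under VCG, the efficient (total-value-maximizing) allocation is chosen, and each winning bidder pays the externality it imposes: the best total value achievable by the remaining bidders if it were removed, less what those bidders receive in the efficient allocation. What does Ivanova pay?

Ivanova pays $23.

Efficient allocation: Ivanova→Lot F ($144), Rivera→Lot D ($113), Varga→Lot A ($163); total welfare W = $420.
Ivanova receives Lot F at value $144, so the others get W − 144 = $276.
Without Ivanova: best allocation of the remaining 2 bidders over all 3 lots is Rivera→Lot F ($136), Varga→Lot A ($163), total $299.
VCG payment = (others' best without Ivanova) − (others' welfare with Ivanova) = 299 − 276 = $23.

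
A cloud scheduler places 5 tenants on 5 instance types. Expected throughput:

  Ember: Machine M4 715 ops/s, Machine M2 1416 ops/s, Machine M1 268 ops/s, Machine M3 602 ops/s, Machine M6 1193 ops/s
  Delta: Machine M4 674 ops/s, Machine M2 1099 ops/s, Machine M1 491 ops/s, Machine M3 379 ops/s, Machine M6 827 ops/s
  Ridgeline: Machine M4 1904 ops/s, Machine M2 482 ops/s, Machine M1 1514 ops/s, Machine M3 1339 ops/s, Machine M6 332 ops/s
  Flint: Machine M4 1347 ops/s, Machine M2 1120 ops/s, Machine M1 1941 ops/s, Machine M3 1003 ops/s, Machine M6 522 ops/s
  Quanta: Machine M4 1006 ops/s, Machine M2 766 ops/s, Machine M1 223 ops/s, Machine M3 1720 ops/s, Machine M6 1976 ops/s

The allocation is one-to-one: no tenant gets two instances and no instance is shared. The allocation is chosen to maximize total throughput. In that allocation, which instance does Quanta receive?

Quanta receives Machine M3.

Optimal: Ember→Machine M6 (1193 ops/s), Delta→Machine M2 (1099 ops/s), Ridgeline→Machine M4 (1904 ops/s), Flint→Machine M1 (1941 ops/s), Quanta→Machine M3 (1720 ops/s) — total 1193+1099+1904+1941+1720 = 7857 ops/s.
Quanta's own top instance is Machine M6 (1976 ops/s), but forcing Quanta→Machine M6 and reassigning the rest optimally gives only 7616 ops/s — worse by 241.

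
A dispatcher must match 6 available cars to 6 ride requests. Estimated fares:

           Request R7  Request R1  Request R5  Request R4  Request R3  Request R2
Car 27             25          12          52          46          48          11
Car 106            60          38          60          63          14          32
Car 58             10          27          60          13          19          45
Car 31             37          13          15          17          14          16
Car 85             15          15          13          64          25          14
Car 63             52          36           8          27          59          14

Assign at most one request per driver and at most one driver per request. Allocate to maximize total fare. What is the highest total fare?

Max total: $295

Optimal: Car 27→Request R5 ($52), Car 106→Request R1 ($38), Car 58→Request R2 ($45), Car 31→Request R7 ($37), Car 85→Request R4 ($64), Car 63→Request R3 ($59) — total 52+38+45+37+64+59 = $295.
Column-greedy (each request in turn goes to its best remaining driver) gives $284, worse by 11.
No other one-to-one assignment exceeds $295.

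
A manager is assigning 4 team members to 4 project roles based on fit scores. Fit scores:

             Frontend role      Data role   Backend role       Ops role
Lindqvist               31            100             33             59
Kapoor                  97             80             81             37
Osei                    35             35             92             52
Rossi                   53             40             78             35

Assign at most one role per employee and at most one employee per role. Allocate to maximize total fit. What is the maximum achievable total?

Optimal: Lindqvist→Data role (100 pts), Kapoor→Frontend role (97 pts), Osei→Ops role (52 pts), Rossi→Backend role (78 pts) — total 100+97+52+78 = 327 pts.
Row-greedy (each employee in turn takes its best remaining role) gives 324 pts, worse by 3.
Next-best assignment: Lindqvist→Data role, Kapoor→Frontend role, Osei→Backend role, Rossi→Ops role = 324 pts.
Swapping Osei↔Kapoor (Osei→Frontend role 35 pts, Kapoor→Ops role 37 pts) loses 77.

Max total: 327 pts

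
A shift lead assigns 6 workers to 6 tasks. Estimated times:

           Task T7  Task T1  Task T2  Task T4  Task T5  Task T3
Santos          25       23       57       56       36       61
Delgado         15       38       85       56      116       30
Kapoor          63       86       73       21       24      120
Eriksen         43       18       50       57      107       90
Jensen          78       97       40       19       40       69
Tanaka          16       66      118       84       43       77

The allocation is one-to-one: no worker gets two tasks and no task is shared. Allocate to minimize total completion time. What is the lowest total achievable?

Optimal: Santos→Task T5 (36 min), Delgado→Task T3 (30 min), Kapoor→Task T4 (21 min), Eriksen→Task T1 (18 min), Jensen→Task T2 (40 min), Tanaka→Task T7 (16 min) — total 36+30+21+18+40+16 = 161 min.
Column-greedy (each task in turn goes to its cheapest remaining worker) gives 207 min, worse by 46.
Next-best assignment: Santos→Task T1, Delgado→Task T3, Kapoor→Task T5, Eriksen→Task T2, Jensen→Task T4, Tanaka→Task T7 = 162 min.
Swapping Jensen↔Santos (Jensen→Task T5 40 min, Santos→Task T2 57 min) adds 21.
Every other assignment is strictly worse.

Minimum total: 161 min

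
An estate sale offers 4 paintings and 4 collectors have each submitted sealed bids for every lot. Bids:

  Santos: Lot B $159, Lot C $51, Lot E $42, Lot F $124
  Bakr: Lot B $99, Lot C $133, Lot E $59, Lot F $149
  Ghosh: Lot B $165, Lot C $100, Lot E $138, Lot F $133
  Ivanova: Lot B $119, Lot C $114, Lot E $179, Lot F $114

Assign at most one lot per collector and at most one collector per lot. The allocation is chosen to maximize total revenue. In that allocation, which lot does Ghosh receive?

Optimal: Santos→Lot B ($159), Bakr→Lot C ($133), Ghosh→Lot F ($133), Ivanova→Lot E ($179) — total 159+133+133+179 = $604.
Column-greedy (each lot in turn goes to its best remaining collector) gives $601, worse by 3.
Swapping Ghosh↔Santos (Ghosh→Lot B $165, Santos→Lot F $124) loses 3.
No other one-to-one assignment exceeds $604.
Ghosh's own top lot is Lot B ($165), but forcing Ghosh→Lot B and reassigning the rest optimally gives only $601 — worse by 3.

Ghosh receives Lot F.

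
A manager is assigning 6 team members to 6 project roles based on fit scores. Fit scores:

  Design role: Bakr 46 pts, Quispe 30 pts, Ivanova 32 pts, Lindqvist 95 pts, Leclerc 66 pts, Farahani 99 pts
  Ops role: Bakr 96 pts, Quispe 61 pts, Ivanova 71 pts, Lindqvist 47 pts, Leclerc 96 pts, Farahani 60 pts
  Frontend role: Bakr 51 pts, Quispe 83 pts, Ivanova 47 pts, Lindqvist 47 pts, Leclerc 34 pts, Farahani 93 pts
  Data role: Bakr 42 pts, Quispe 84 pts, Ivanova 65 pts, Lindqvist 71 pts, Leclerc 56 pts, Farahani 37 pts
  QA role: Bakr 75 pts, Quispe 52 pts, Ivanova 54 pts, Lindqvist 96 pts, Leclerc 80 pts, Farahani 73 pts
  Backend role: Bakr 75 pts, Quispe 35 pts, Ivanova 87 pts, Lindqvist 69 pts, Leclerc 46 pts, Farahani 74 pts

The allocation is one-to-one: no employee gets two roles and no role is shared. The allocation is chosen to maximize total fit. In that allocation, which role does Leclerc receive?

Leclerc receives QA role.

Optimal: Bakr→Ops role (96 pts), Quispe→Data role (84 pts), Ivanova→Backend role (87 pts), Lindqvist→Design role (95 pts), Leclerc→QA role (80 pts), Farahani→Frontend role (93 pts) — total 96+84+87+95+80+93 = 535 pts.
Column-greedy (each role in turn goes to its best remaining employee) gives 516 pts, worse by 19.
Next-best assignment: Bakr→QA role, Quispe→Data role, Ivanova→Backend role, Lindqvist→Design role, Leclerc→Ops role, Farahani→Frontend role = 530 pts.
Swapping Ivanova↔Quispe (Ivanova→Data role 65 pts, Quispe→Backend role 35 pts) loses 71.
Leclerc's own top role is Ops role (96 pts), but forcing Leclerc→Ops role and reassigning the rest optimally gives only 530 pts — worse by 5.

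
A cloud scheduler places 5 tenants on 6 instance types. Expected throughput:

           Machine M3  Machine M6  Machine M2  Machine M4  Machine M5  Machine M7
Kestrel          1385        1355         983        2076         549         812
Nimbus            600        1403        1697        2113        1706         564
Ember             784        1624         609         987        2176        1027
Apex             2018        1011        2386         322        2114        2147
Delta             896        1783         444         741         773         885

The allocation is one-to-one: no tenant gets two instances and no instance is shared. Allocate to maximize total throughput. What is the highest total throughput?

Treat this as an assignment problem: match each tenant to one instance.
Optimal: Kestrel→Machine M4 (2076 ops/s), Nimbus→Machine M2 (1697 ops/s), Ember→Machine M5 (2176 ops/s), Apex→Machine M7 (2147 ops/s), Delta→Machine M6 (1783 ops/s) — total 2076+1697+2176+2147+1783 = 9879 ops/s.
Row-greedy (each tenant in turn takes its best remaining instance) gives 8688 ops/s, worse by 1191.
Swapping Kestrel↔Delta (Kestrel→Machine M6 1355 ops/s, Delta→Machine M4 741 ops/s) loses 1763.
No other one-to-one assignment exceeds 9879 ops/s.

Max total: 9879 ops/s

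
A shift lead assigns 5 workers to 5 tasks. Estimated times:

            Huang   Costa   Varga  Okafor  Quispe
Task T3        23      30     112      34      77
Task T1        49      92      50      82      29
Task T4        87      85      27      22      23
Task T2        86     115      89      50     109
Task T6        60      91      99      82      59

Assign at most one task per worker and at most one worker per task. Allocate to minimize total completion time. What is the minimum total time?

This is a one-to-one assignment (minimum-cost bipartite matching).
Optimal: Huang→Task T6 (60 min), Costa→Task T3 (30 min), Varga→Task T4 (27 min), Okafor→Task T2 (50 min), Quispe→Task T1 (29 min) — total 60+30+27+50+29 = 196 min.
Row-greedy (each worker in turn takes its cheapest remaining task) gives 267 min, worse by 71.
Next-best assignment: Huang→Task T6, Costa→Task T3, Varga→Task T1, Okafor→Task T2, Quispe→Task T4 = 213 min.

Min total: 196 min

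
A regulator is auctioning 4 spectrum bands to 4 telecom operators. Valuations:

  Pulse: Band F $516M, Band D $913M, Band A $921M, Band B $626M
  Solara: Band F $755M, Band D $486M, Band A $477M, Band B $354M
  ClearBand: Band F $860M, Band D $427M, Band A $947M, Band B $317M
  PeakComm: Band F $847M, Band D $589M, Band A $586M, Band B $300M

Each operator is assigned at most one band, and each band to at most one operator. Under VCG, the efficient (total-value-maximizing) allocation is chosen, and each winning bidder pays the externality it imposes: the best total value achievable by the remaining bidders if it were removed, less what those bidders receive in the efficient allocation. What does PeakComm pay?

PeakComm pays $401M.

Efficient allocation: Pulse→Band D ($913M), Solara→Band B ($354M), ClearBand→Band A ($947M), PeakComm→Band F ($847M); total welfare W = $3061M.
PeakComm receives Band F at value $847M, so the others get W − 847 = $2214M.
Without PeakComm: best allocation of the remaining 3 bidders over all 4 bands is Pulse→Band D ($913M), Solara→Band F ($755M), ClearBand→Band A ($947M), total $2615M.
VCG payment = (others' best without PeakComm) − (others' welfare with PeakComm) = 2615 − 2214 = $401M.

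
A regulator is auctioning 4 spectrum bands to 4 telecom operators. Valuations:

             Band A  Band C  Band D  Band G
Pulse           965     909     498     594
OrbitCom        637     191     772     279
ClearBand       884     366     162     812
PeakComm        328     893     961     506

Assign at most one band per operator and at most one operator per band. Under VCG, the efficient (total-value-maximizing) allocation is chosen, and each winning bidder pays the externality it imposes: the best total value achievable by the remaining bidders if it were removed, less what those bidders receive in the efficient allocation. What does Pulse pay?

Pulse pays $72M.

Efficient allocation: Pulse→Band A ($965M), OrbitCom→Band D ($772M), ClearBand→Band G ($812M), PeakComm→Band C ($893M); total welfare W = $3442M.
Pulse receives Band A at value $965M, so the others get W − 965 = $2477M.
Without Pulse: best allocation of the remaining 3 bidders over all 4 bands is OrbitCom→Band D ($772M), ClearBand→Band A ($884M), PeakComm→Band C ($893M), total $2549M.
VCG payment = (others' best without Pulse) − (others' welfare with Pulse) = 2549 − 2477 = $72M.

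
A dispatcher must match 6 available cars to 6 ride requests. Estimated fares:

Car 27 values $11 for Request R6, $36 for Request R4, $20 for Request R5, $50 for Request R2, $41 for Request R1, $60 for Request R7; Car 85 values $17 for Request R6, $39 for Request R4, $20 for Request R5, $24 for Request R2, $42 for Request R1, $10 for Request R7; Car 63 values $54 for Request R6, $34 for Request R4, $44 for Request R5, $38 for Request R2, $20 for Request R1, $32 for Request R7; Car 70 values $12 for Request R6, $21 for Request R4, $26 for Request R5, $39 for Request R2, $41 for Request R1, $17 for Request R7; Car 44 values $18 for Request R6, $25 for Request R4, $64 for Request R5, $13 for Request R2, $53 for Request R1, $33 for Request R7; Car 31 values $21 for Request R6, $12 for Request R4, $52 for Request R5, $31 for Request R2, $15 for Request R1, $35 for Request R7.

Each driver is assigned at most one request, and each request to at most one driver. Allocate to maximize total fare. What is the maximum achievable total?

Max total: $297

Optimal: Car 27→Request R7 ($60), Car 85→Request R4 ($39), Car 63→Request R6 ($54), Car 70→Request R2 ($39), Car 44→Request R1 ($53), Car 31→Request R5 ($52) — total 60+39+54+39+53+52 = $297.
Max-entry greedy (repeatedly take the single best remaining cell) gives $271, worse by 26.
No other one-to-one assignment exceeds $297.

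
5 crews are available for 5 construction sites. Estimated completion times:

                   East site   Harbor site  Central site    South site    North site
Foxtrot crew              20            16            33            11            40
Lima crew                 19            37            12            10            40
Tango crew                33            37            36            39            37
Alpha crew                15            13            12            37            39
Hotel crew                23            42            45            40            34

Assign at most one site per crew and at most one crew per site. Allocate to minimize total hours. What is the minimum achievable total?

Minimum total: 96 hours

Optimal: Foxtrot crew→South site (11 hours), Lima crew→Central site (12 hours), Tango crew→North site (37 hours), Alpha crew→Harbor site (13 hours), Hotel crew→East site (23 hours) — total 11+12+37+13+23 = 96 hours.
Next-best assignment: Foxtrot crew→Harbor site, Lima crew→South site, Tango crew→North site, Alpha crew→Central site, Hotel crew→East site = 98 hours.
Checked against all permutations: 96 hours is optimal.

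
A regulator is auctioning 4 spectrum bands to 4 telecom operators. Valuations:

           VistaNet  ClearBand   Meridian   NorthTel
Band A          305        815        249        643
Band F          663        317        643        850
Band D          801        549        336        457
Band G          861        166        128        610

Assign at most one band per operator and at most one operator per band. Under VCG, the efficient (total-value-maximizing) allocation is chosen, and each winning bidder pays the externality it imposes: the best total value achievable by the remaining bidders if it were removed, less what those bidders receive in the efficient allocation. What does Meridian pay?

Efficient allocation: VistaNet→Band D ($801M), ClearBand→Band A ($815M), Meridian→Band F ($643M), NorthTel→Band G ($610M); total welfare W = $2869M.
Meridian receives Band F at value $643M, so the others get W − 643 = $2226M.
Without Meridian: best allocation of the remaining 3 bidders over all 4 bands is VistaNet→Band G ($861M), ClearBand→Band A ($815M), NorthTel→Band F ($850M), total $2526M.
VCG payment = (others' best without Meridian) − (others' welfare with Meridian) = 2526 − 2226 = $300M.

Meridian pays $300M.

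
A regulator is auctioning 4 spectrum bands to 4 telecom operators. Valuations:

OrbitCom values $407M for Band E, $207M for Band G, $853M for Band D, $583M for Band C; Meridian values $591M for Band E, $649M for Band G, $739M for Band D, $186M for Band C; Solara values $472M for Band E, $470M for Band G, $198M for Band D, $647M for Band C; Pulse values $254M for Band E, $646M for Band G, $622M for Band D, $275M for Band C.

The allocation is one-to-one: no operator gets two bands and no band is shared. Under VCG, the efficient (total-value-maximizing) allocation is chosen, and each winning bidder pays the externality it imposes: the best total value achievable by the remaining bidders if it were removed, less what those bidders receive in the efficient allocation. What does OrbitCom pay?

Efficient allocation: OrbitCom→Band D ($853M), Meridian→Band E ($591M), Solara→Band C ($647M), Pulse→Band G ($646M); total welfare W = $2737M.
OrbitCom receives Band D at value $853M, so the others get W − 853 = $1884M.
Without OrbitCom: best allocation of the remaining 3 bidders over all 4 bands is Meridian→Band D ($739M), Solara→Band C ($647M), Pulse→Band G ($646M), total $2032M.
VCG payment = (others' best without OrbitCom) − (others' welfare with OrbitCom) = 2032 − 1884 = $148M.

OrbitCom pays $148M.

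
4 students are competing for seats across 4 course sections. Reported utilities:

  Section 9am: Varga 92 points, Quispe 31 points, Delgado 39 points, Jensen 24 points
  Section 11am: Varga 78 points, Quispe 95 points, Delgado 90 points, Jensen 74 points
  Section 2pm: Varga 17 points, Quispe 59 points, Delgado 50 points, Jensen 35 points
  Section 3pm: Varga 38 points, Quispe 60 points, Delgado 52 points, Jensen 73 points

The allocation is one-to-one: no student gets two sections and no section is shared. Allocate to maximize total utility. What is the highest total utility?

Maximum total: 314 points

This is the linear assignment problem.
Optimal: Varga→Section 9am (92 points), Quispe→Section 2pm (59 points), Delgado→Section 11am (90 points), Jensen→Section 3pm (73 points) — total 92+59+90+73 = 314 points.
Next-best assignment: Varga→Section 9am, Quispe→Section 11am, Delgado→Section 2pm, Jensen→Section 3pm = 310 points.
Checked against all permutations: 314 points is optimal.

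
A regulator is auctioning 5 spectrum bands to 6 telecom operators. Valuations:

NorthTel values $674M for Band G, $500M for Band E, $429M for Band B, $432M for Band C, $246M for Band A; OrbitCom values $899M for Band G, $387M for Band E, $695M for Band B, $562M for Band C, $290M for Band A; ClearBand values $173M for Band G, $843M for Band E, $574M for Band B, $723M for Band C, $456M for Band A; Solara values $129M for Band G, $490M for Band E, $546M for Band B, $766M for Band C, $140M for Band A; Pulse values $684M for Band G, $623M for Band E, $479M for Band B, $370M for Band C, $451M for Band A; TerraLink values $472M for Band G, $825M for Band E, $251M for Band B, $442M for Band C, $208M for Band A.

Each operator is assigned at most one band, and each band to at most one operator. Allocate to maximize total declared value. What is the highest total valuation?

Treat this as an assignment problem: match each operator to one band.
Optimal: OrbitCom→Band G ($899M), TerraLink→Band E ($825M), ClearBand→Band B ($574M), Solara→Band C ($766M), Pulse→Band A ($451M) — total 899+825+574+766+451 = $3515M.
Max-entry greedy (repeatedly take the single best remaining cell) gives $3233M, worse by 282.
Next-best assignment: OrbitCom→Band G, TerraLink→Band E, Solara→Band B, ClearBand→Band C, Pulse→Band A = $3444M.
Swapping TerraLink↔OrbitCom (TerraLink→Band G $472M, OrbitCom→Band E $387M) loses 865.

Maximum total: $3515M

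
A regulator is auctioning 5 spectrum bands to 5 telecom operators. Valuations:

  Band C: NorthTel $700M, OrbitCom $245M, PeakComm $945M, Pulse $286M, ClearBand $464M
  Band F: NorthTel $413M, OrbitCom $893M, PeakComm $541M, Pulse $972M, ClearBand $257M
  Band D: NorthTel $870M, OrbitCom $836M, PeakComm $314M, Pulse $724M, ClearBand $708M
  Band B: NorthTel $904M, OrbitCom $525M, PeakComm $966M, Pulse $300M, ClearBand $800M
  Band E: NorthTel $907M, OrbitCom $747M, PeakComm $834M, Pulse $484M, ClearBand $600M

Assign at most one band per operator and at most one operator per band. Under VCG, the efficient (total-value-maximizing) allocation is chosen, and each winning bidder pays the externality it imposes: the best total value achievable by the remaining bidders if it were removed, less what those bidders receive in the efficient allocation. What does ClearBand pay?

Efficient allocation: NorthTel→Band E ($907M), OrbitCom→Band D ($836M), PeakComm→Band C ($945M), Pulse→Band F ($972M), ClearBand→Band B ($800M); total welfare W = $4460M.
ClearBand receives Band B at value $800M, so the others get W − 800 = $3660M.
Without ClearBand: best allocation of the remaining 4 bidders over all 5 bands is NorthTel→Band E ($907M), OrbitCom→Band D ($836M), PeakComm→Band B ($966M), Pulse→Band F ($972M), total $3681M.
VCG payment = (others' best without ClearBand) − (others' welfare with ClearBand) = 3681 − 3660 = $21M.

ClearBand pays $21M.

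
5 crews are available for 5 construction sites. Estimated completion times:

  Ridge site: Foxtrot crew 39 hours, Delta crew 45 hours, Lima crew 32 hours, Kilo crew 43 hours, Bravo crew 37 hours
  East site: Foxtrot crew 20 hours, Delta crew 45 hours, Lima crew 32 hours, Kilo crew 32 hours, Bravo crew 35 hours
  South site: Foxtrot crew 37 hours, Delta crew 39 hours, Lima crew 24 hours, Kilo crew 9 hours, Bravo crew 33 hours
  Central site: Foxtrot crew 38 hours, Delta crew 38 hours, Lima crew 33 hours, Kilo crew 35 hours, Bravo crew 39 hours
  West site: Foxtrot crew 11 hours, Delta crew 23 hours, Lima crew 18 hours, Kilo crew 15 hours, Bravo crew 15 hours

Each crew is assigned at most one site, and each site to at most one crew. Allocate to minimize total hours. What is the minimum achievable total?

Min total: 114 hours

Optimal: Foxtrot crew→East site (20 hours), Delta crew→Central site (38 hours), Lima crew→Ridge site (32 hours), Kilo crew→South site (9 hours), Bravo crew→West site (15 hours) — total 20+38+32+9+15 = 114 hours.
Row-greedy (each crew in turn takes its cheapest remaining site) gives 142 hours, worse by 28.
Checked against all permutations: 114 hours is optimal.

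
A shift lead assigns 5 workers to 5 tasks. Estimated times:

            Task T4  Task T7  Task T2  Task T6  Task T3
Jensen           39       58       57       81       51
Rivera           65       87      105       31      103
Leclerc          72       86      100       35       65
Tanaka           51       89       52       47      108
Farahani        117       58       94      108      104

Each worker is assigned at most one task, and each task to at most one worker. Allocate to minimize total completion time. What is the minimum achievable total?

Optimal: Jensen→Task T4 (39 min), Rivera→Task T6 (31 min), Leclerc→Task T3 (65 min), Tanaka→Task T2 (52 min), Farahani→Task T7 (58 min) — total 39+31+65+52+58 = 245 min.
Next-best assignment: Jensen→Task T3, Rivera→Task T4, Leclerc→Task T6, Tanaka→Task T2, Farahani→Task T7 = 261 min.

Minimum total: 245 min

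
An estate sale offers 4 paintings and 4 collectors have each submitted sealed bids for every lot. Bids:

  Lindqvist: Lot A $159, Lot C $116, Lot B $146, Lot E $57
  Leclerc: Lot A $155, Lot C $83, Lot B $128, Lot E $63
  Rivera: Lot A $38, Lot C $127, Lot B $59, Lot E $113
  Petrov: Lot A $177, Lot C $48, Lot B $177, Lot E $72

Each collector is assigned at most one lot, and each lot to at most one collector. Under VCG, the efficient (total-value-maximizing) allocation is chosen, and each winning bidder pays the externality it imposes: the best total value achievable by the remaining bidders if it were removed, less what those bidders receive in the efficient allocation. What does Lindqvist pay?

Lindqvist pays $14.

Efficient allocation: Lindqvist→Lot C ($116), Leclerc→Lot A ($155), Rivera→Lot E ($113), Petrov→Lot B ($177); total welfare W = $561.
Lindqvist receives Lot C at value $116, so the others get W − 116 = $445.
Without Lindqvist: best allocation of the remaining 3 bidders over all 4 lots is Leclerc→Lot A ($155), Rivera→Lot C ($127), Petrov→Lot B ($177), total $459.
VCG payment = (others' best without Lindqvist) − (others' welfare with Lindqvist) = 459 − 445 = $14.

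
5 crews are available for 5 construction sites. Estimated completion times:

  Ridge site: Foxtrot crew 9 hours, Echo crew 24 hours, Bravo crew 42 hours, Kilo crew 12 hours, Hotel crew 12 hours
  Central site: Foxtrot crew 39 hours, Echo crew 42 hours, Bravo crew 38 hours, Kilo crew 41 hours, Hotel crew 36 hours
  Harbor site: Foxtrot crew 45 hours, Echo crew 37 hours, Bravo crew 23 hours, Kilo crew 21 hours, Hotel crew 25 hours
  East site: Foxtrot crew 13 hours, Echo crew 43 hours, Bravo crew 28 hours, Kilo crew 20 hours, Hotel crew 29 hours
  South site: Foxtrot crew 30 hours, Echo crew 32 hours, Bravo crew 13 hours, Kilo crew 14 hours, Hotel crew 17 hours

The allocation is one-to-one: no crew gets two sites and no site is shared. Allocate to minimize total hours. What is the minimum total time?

Min total: 101 hours

Optimal: Foxtrot crew→East site (13 hours), Echo crew→Central site (42 hours), Bravo crew→South site (13 hours), Kilo crew→Harbor site (21 hours), Hotel crew→Ridge site (12 hours) — total 13+42+13+21+12 = 101 hours.
Column-greedy (each site in turn goes to its cheapest remaining crew) gives 126 hours, worse by 25.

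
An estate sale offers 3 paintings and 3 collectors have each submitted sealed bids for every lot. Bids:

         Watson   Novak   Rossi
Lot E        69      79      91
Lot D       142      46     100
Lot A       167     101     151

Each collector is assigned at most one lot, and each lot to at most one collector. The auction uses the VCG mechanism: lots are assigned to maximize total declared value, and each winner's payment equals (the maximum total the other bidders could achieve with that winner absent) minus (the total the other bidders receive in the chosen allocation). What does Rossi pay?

Rossi pays $25.

Efficient allocation: Watson→Lot D ($142), Novak→Lot E ($79), Rossi→Lot A ($151); total welfare W = $372.
Rossi receives Lot A at value $151, so the others get W − 151 = $221.
Without Rossi: best allocation of the remaining 2 bidders over all 3 lots is Watson→Lot A ($167), Novak→Lot E ($79), total $246.
VCG payment = (others' best without Rossi) − (others' welfare with Rossi) = 246 − 221 = $25.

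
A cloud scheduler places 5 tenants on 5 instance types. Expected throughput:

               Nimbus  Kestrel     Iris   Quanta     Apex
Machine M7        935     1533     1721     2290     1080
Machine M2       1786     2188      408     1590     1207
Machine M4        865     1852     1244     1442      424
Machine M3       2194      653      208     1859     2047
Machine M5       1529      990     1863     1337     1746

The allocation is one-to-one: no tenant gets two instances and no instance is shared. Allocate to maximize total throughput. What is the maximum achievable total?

Max total: 9838 ops/s

Optimal: Nimbus→Machine M2 (1786 ops/s), Kestrel→Machine M4 (1852 ops/s), Iris→Machine M5 (1863 ops/s), Quanta→Machine M7 (2290 ops/s), Apex→Machine M3 (2047 ops/s) — total 1786+1852+1863+2290+2047 = 9838 ops/s.
Column-greedy (each instance in turn goes to its best remaining tenant) gives 9662 ops/s, worse by 176.
Next-best assignment: Nimbus→Machine M3, Kestrel→Machine M2, Iris→Machine M4, Quanta→Machine M7, Apex→Machine M5 = 9662 ops/s.
Swapping Nimbus↔Quanta (Nimbus→Machine M7 935 ops/s, Quanta→Machine M2 1590 ops/s) loses 1551.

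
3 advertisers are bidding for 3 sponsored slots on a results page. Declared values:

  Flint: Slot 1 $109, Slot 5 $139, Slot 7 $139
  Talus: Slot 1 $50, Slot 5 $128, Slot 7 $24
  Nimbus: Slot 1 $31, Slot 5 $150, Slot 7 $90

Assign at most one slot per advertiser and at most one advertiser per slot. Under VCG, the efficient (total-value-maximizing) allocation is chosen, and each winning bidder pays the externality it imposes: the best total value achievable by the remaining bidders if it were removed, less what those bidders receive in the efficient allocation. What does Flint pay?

Flint pays $18.

Efficient allocation: Flint→Slot 7 ($139), Talus→Slot 1 ($50), Nimbus→Slot 5 ($150); total welfare W = $339.
Flint receives Slot 7 at value $139, so the others get W − 139 = $200.
Without Flint: best allocation of the remaining 2 bidders over all 3 slots is Talus→Slot 5 ($128), Nimbus→Slot 7 ($90), total $218.
VCG payment = (others' best without Flint) − (others' welfare with Flint) = 218 − 200 = $18.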